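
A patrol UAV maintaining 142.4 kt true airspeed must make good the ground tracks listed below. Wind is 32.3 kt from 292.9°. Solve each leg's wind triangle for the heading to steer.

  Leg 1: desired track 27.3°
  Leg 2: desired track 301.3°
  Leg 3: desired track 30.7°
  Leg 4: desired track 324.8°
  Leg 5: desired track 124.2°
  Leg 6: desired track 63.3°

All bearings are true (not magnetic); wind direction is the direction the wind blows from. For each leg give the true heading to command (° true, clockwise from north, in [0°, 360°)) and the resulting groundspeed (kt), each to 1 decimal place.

Leg 1: desired track 27.3°; wind correction -13.1° → command heading 14.2°, groundspeed 141.2 kt
Leg 2: desired track 301.3°; wind correction -1.9° → command heading 299.4°, groundspeed 110.4 kt
Leg 3: desired track 30.7°; wind correction -13.0° → command heading 17.7°, groundspeed 143.1 kt
Leg 4: desired track 324.8°; wind correction -6.9° → command heading 317.9°, groundspeed 114.0 kt
Leg 5: desired track 124.2°; wind correction +2.5° → command heading 126.7°, groundspeed 173.9 kt
Leg 6: desired track 63.3°; wind correction -9.9° → command heading 53.4°, groundspeed 161.2 kt

Leg 1: heading=14.2°, groundspeed=141.2 kt
Leg 2: heading=299.4°, groundspeed=110.4 kt
Leg 3: heading=17.7°, groundspeed=143.1 kt
Leg 4: heading=317.9°, groundspeed=114.0 kt
Leg 5: heading=126.7°, groundspeed=173.9 kt
Leg 6: heading=53.4°, groundspeed=161.2 kt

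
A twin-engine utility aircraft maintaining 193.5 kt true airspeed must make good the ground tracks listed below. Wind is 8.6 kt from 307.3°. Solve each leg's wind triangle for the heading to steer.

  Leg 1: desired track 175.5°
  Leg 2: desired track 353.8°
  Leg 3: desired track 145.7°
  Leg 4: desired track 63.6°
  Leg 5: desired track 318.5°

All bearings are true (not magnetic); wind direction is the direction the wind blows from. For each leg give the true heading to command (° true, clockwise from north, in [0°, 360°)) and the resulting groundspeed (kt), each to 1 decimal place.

Leg 1: heading=177.4°, groundspeed=199.1 kt
Leg 2: heading=352.0°, groundspeed=187.5 kt
Leg 3: heading=146.5°, groundspeed=201.6 kt
Leg 4: heading=61.3°, groundspeed=197.2 kt
Leg 5: heading=318.0°, groundspeed=185.1 kt

Leg 1: desired track 175.5°; wind correction +1.9° → command heading 177.4°, groundspeed 199.1 kt
Leg 2: desired track 353.8°; wind correction -1.8° → command heading 352.0°, groundspeed 187.5 kt
Leg 3: desired track 145.7°; wind correction +0.8° → command heading 146.5°, groundspeed 201.6 kt
Leg 4: desired track 63.6°; wind correction -2.3° → command heading 61.3°, groundspeed 197.2 kt
Leg 5: desired track 318.5°; wind correction -0.5° → command heading 318.0°, groundspeed 185.1 kt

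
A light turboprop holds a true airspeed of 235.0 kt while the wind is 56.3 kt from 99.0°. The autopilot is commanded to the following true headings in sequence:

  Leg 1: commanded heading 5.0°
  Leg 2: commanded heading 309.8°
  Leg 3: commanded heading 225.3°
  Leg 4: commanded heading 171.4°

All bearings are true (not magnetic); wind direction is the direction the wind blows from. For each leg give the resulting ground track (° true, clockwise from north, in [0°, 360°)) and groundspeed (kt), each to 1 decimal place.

Leg 1: track=351.8°, groundspeed=245.4 kt
Leg 2: track=304.0°, groundspeed=284.8 kt
Leg 3: track=234.9°, groundspeed=272.1 kt
Leg 4: track=185.2°, groundspeed=224.5 kt

Leg 1: heading 5.0°; drift -13.2° → track 351.8°, groundspeed 245.4 kt
Leg 2: heading 309.8°; drift -5.8° → track 304.0°, groundspeed 284.8 kt
Leg 3: heading 225.3°; drift +9.6° → track 234.9°, groundspeed 272.1 kt
Leg 4: heading 171.4°; drift +13.8° → track 185.2°, groundspeed 224.5 kt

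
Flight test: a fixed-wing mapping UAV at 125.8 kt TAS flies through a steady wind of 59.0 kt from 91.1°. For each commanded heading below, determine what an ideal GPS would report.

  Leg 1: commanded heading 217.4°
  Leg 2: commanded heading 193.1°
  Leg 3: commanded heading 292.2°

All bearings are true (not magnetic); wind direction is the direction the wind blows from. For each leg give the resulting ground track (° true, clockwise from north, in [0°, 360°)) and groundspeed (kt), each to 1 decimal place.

Leg 1: heading 217.4°; drift +16.5° → track 233.9°, groundspeed 167.6 kt
Leg 2: heading 193.1°; drift +22.7° → track 215.8°, groundspeed 149.6 kt
Leg 3: heading 292.2°; drift -6.7° → track 285.5°, groundspeed 182.1 kt

Leg 1: track=233.9°, groundspeed=167.6 kt
Leg 2: track=215.8°, groundspeed=149.6 kt
Leg 3: track=285.5°, groundspeed=182.1 kt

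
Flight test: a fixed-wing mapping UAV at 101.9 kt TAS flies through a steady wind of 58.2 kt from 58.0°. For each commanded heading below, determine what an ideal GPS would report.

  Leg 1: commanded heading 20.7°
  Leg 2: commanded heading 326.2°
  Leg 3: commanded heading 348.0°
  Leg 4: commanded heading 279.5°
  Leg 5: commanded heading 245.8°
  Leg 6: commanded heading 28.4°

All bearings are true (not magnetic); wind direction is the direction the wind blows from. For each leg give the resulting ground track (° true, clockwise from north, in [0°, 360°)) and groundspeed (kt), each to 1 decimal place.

Leg 1: track=348.3°, groundspeed=65.8 kt
Leg 2: track=296.9°, groundspeed=118.9 kt
Leg 3: track=314.3°, groundspeed=98.6 kt
Leg 4: track=264.7°, groundspeed=150.5 kt
Leg 5: track=243.0°, groundspeed=159.8 kt
Leg 6: track=359.1°, groundspeed=58.8 kt

Leg 1: heading 20.7°; drift -32.4° → track 348.3°, groundspeed 65.8 kt
Leg 2: heading 326.2°; drift -29.3° → track 296.9°, groundspeed 118.9 kt
Leg 3: heading 348.0°; drift -33.7° → track 314.3°, groundspeed 98.6 kt
Leg 4: heading 279.5°; drift -14.8° → track 264.7°, groundspeed 150.5 kt
Leg 5: heading 245.8°; drift -2.8° → track 243.0°, groundspeed 159.8 kt
Leg 6: heading 28.4°; drift -29.3° → track 359.1°, groundspeed 58.8 kt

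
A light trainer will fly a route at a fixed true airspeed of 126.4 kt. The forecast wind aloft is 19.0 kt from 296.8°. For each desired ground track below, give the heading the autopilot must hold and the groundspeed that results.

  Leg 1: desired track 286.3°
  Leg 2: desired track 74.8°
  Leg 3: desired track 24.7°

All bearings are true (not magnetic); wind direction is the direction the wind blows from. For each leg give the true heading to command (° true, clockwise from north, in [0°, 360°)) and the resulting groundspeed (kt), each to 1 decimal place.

Leg 1: heading=287.9°, groundspeed=107.7 kt
Leg 2: heading=69.0°, groundspeed=139.9 kt
Leg 3: heading=16.1°, groundspeed=124.3 kt

Leg 1: desired track 286.3°; wind correction +1.6° → command heading 287.9°, groundspeed 107.7 kt
Leg 2: desired track 74.8°; wind correction -5.8° → command heading 69.0°, groundspeed 139.9 kt
Leg 3: desired track 24.7°; wind correction -8.6° → command heading 16.1°, groundspeed 124.3 kt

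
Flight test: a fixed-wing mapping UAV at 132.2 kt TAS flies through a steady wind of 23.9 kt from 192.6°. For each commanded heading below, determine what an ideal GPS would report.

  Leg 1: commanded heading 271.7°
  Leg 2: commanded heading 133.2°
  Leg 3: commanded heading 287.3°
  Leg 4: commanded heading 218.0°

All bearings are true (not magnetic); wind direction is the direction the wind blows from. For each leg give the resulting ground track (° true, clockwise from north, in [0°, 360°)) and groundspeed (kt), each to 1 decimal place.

Leg 1: track=282.1°, groundspeed=129.8 kt
Leg 2: track=123.5°, groundspeed=121.8 kt
Leg 3: track=297.4°, groundspeed=136.3 kt
Leg 4: track=223.3°, groundspeed=111.1 kt

Leg 1: heading 271.7°; drift +10.4° → track 282.1°, groundspeed 129.8 kt
Leg 2: heading 133.2°; drift -9.7° → track 123.5°, groundspeed 121.8 kt
Leg 3: heading 287.3°; drift +10.1° → track 297.4°, groundspeed 136.3 kt
Leg 4: heading 218.0°; drift +5.3° → track 223.3°, groundspeed 111.1 kt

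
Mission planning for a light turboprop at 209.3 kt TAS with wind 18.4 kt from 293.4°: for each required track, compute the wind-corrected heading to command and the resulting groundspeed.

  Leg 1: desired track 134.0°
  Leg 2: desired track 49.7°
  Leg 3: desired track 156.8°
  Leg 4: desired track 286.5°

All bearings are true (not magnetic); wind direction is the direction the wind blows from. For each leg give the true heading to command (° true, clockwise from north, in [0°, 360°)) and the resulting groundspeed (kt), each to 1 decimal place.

Leg 1: desired track 134.0°; wind correction +1.8° → command heading 135.8°, groundspeed 226.4 kt
Leg 2: desired track 49.7°; wind correction -4.5° → command heading 45.2°, groundspeed 216.8 kt
Leg 3: desired track 156.8°; wind correction +3.5° → command heading 160.3°, groundspeed 222.3 kt
Leg 4: desired track 286.5°; wind correction +0.6° → command heading 287.1°, groundspeed 191.0 kt

Leg 1: heading=135.8°, groundspeed=226.4 kt
Leg 2: heading=45.2°, groundspeed=216.8 kt
Leg 3: heading=160.3°, groundspeed=222.3 kt
Leg 4: heading=287.1°, groundspeed=191.0 kt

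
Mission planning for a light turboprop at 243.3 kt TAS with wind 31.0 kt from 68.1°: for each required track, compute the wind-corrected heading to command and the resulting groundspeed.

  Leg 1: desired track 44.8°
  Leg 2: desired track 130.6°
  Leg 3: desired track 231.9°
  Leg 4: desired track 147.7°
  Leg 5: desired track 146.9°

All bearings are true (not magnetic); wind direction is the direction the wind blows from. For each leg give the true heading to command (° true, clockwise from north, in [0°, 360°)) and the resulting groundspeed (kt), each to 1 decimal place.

Leg 1: desired track 44.8°; wind correction +2.9° → command heading 47.7°, groundspeed 214.5 kt
Leg 2: desired track 130.6°; wind correction -6.5° → command heading 124.1°, groundspeed 227.4 kt
Leg 3: desired track 231.9°; wind correction -2.0° → command heading 229.9°, groundspeed 272.9 kt
Leg 4: desired track 147.7°; wind correction -7.2° → command heading 140.5°, groundspeed 235.8 kt
Leg 5: desired track 146.9°; wind correction -7.2° → command heading 139.7°, groundspeed 235.4 kt

Leg 1: heading=47.7°, groundspeed=214.5 kt
Leg 2: heading=124.1°, groundspeed=227.4 kt
Leg 3: heading=229.9°, groundspeed=272.9 kt
Leg 4: heading=140.5°, groundspeed=235.8 kt
Leg 5: heading=139.7°, groundspeed=235.4 kt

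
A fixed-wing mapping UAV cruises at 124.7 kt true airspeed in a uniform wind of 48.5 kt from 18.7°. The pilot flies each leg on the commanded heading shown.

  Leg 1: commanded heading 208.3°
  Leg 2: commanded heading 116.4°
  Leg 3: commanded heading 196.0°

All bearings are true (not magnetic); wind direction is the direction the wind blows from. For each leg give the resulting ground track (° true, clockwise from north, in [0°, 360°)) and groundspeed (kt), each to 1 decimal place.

Leg 1: heading 208.3°; drift -2.7° → track 205.6°, groundspeed 172.7 kt
Leg 2: heading 116.4°; drift +20.1° → track 136.5°, groundspeed 139.7 kt
Leg 3: heading 196.0°; drift +0.8° → track 196.8°, groundspeed 173.2 kt

Leg 1: track=205.6°, groundspeed=172.7 kt
Leg 2: track=136.5°, groundspeed=139.7 kt
Leg 3: track=196.8°, groundspeed=173.2 kt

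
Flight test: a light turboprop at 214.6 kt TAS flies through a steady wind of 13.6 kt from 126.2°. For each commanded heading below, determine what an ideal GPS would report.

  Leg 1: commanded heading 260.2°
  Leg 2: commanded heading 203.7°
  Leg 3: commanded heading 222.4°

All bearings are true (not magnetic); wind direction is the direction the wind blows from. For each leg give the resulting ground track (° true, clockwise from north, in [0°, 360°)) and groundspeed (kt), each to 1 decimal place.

Leg 1: heading 260.2°; drift +2.5° → track 262.7°, groundspeed 224.3 kt
Leg 2: heading 203.7°; drift +3.6° → track 207.3°, groundspeed 212.1 kt
Leg 3: heading 222.4°; drift +3.6° → track 226.0°, groundspeed 216.5 kt

Leg 1: track=262.7°, groundspeed=224.3 kt
Leg 2: track=207.3°, groundspeed=212.1 kt
Leg 3: track=226.0°, groundspeed=216.5 kt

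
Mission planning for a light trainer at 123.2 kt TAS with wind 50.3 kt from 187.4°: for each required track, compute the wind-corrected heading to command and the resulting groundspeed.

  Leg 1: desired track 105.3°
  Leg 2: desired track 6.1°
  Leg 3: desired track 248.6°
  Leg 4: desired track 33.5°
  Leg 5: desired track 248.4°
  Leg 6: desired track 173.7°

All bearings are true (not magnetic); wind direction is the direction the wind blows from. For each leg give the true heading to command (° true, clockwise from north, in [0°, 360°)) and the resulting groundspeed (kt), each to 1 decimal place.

Leg 1: heading=129.2°, groundspeed=105.8 kt
Leg 2: heading=5.6°, groundspeed=173.5 kt
Leg 3: heading=227.6°, groundspeed=90.8 kt
Leg 4: heading=43.8°, groundspeed=166.4 kt
Leg 5: heading=227.5°, groundspeed=90.7 kt
Leg 6: heading=179.2°, groundspeed=73.8 kt

Leg 1: desired track 105.3°; wind correction +23.9° → command heading 129.2°, groundspeed 105.8 kt
Leg 2: desired track 6.1°; wind correction -0.5° → command heading 5.6°, groundspeed 173.5 kt
Leg 3: desired track 248.6°; wind correction -21.0° → command heading 227.6°, groundspeed 90.8 kt
Leg 4: desired track 33.5°; wind correction +10.3° → command heading 43.8°, groundspeed 166.4 kt
Leg 5: desired track 248.4°; wind correction -20.9° → command heading 227.5°, groundspeed 90.7 kt
Leg 6: desired track 173.7°; wind correction +5.5° → command heading 179.2°, groundspeed 73.8 kt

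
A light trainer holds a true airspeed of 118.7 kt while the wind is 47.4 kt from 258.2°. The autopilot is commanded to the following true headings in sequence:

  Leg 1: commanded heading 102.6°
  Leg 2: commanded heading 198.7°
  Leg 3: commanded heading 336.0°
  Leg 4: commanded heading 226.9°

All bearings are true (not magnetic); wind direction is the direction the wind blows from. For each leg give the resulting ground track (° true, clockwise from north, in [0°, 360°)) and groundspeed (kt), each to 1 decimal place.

Leg 1: track=95.7°, groundspeed=163.0 kt
Leg 2: track=175.4°, groundspeed=103.1 kt
Leg 3: track=359.1°, groundspeed=118.1 kt
Leg 4: track=209.4°, groundspeed=82.0 kt

Leg 1: heading 102.6°; drift -6.9° → track 95.7°, groundspeed 163.0 kt
Leg 2: heading 198.7°; drift -23.3° → track 175.4°, groundspeed 103.1 kt
Leg 3: heading 336.0°; drift +23.1° → track 359.1°, groundspeed 118.1 kt
Leg 4: heading 226.9°; drift -17.5° → track 209.4°, groundspeed 82.0 kt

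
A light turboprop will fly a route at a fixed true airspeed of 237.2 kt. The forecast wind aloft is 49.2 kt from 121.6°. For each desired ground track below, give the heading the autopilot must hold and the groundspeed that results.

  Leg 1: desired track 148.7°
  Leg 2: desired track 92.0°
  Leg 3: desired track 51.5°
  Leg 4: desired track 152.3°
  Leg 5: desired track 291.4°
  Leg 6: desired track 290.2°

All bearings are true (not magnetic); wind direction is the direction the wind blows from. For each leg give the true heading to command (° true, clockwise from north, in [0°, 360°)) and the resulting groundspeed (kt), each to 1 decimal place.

Leg 1: desired track 148.7°; wind correction -5.4° → command heading 143.3°, groundspeed 192.3 kt
Leg 2: desired track 92.0°; wind correction +5.9° → command heading 97.9°, groundspeed 193.2 kt
Leg 3: desired track 51.5°; wind correction +11.2° → command heading 62.7°, groundspeed 215.9 kt
Leg 4: desired track 152.3°; wind correction -6.1° → command heading 146.2°, groundspeed 193.6 kt
Leg 5: desired track 291.4°; wind correction -2.1° → command heading 289.3°, groundspeed 285.5 kt
Leg 6: desired track 290.2°; wind correction -2.3° → command heading 287.9°, groundspeed 285.2 kt

Leg 1: heading=143.3°, groundspeed=192.3 kt
Leg 2: heading=97.9°, groundspeed=193.2 kt
Leg 3: heading=62.7°, groundspeed=215.9 kt
Leg 4: heading=146.2°, groundspeed=193.6 kt
Leg 5: heading=289.3°, groundspeed=285.5 kt
Leg 6: heading=287.9°, groundspeed=285.2 kt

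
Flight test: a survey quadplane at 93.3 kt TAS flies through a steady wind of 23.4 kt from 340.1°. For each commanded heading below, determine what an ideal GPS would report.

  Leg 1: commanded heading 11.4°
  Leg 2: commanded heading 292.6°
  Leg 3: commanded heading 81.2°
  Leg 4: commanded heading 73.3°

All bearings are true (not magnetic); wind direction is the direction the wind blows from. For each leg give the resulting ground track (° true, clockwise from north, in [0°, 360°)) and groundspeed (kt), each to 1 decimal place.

Leg 1: track=20.8°, groundspeed=74.3 kt
Leg 2: track=280.0°, groundspeed=79.4 kt
Leg 3: track=94.4°, groundspeed=100.5 kt
Leg 4: track=87.2°, groundspeed=97.4 kt

Leg 1: heading 11.4°; drift +9.4° → track 20.8°, groundspeed 74.3 kt
Leg 2: heading 292.6°; drift -12.6° → track 280.0°, groundspeed 79.4 kt
Leg 3: heading 81.2°; drift +13.2° → track 94.4°, groundspeed 100.5 kt
Leg 4: heading 73.3°; drift +13.9° → track 87.2°, groundspeed 97.4 kt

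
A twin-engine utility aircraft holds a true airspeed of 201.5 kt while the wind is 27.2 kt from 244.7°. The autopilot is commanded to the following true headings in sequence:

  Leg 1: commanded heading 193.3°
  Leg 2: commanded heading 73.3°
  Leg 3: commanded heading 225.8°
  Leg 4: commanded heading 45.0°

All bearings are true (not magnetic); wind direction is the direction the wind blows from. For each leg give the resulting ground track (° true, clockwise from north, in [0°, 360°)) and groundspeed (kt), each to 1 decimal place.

Leg 1: heading 193.3°; drift -6.6° → track 186.7°, groundspeed 185.8 kt
Leg 2: heading 73.3°; drift -1.0° → track 72.3°, groundspeed 228.4 kt
Leg 3: heading 225.8°; drift -2.9° → track 222.9°, groundspeed 176.0 kt
Leg 4: heading 45.0°; drift +2.3° → track 47.3°, groundspeed 227.3 kt

Leg 1: track=186.7°, groundspeed=185.8 kt
Leg 2: track=72.3°, groundspeed=228.4 kt
Leg 3: track=222.9°, groundspeed=176.0 kt
Leg 4: track=47.3°, groundspeed=227.3 kt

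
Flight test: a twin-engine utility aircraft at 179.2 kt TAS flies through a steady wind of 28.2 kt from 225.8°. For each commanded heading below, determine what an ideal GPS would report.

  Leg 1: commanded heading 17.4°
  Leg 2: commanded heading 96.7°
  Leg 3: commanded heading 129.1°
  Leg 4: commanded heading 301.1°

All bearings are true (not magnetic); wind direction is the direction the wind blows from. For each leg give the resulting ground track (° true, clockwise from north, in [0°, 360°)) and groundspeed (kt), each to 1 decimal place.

Leg 1: heading 17.4°; drift +3.8° → track 21.2°, groundspeed 204.4 kt
Leg 2: heading 96.7°; drift -6.3° → track 90.4°, groundspeed 198.2 kt
Leg 3: heading 129.1°; drift -8.7° → track 120.4°, groundspeed 184.6 kt
Leg 4: heading 301.1°; drift +9.0° → track 310.1°, groundspeed 174.2 kt

Leg 1: track=21.2°, groundspeed=204.4 kt
Leg 2: track=90.4°, groundspeed=198.2 kt
Leg 3: track=120.4°, groundspeed=184.6 kt
Leg 4: track=310.1°, groundspeed=174.2 kt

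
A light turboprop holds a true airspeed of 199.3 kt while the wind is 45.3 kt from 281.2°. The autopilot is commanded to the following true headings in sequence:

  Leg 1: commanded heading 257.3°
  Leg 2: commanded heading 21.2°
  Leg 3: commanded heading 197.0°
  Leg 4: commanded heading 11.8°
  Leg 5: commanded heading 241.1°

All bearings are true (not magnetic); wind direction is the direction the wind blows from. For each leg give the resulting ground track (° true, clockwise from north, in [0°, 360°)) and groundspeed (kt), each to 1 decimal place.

Leg 1: track=250.7°, groundspeed=158.9 kt
Leg 2: track=33.4°, groundspeed=211.9 kt
Leg 3: track=184.0°, groundspeed=199.9 kt
Leg 4: track=24.6°, groundspeed=204.8 kt
Leg 5: track=231.1°, groundspeed=167.2 kt

Leg 1: heading 257.3°; drift -6.6° → track 250.7°, groundspeed 158.9 kt
Leg 2: heading 21.2°; drift +12.2° → track 33.4°, groundspeed 211.9 kt
Leg 3: heading 197.0°; drift -13.0° → track 184.0°, groundspeed 199.9 kt
Leg 4: heading 11.8°; drift +12.8° → track 24.6°, groundspeed 204.8 kt
Leg 5: heading 241.1°; drift -10.0° → track 231.1°, groundspeed 167.2 kt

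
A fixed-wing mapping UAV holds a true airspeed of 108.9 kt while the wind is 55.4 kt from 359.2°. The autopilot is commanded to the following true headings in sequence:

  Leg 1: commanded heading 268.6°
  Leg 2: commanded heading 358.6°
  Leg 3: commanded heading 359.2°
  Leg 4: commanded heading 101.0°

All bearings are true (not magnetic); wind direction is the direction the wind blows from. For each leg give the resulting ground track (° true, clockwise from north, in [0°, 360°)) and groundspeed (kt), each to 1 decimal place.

Leg 1: track=241.8°, groundspeed=122.7 kt
Leg 2: track=358.0°, groundspeed=53.5 kt
Leg 3: track=359.2°, groundspeed=53.5 kt
Leg 4: track=125.3°, groundspeed=131.9 kt

Leg 1: heading 268.6°; drift -26.8° → track 241.8°, groundspeed 122.7 kt
Leg 2: heading 358.6°; drift -0.6° → track 358.0°, groundspeed 53.5 kt
Leg 3: heading 359.2°; drift +0.0° → track 359.2°, groundspeed 53.5 kt
Leg 4: heading 101.0°; drift +24.3° → track 125.3°, groundspeed 131.9 kt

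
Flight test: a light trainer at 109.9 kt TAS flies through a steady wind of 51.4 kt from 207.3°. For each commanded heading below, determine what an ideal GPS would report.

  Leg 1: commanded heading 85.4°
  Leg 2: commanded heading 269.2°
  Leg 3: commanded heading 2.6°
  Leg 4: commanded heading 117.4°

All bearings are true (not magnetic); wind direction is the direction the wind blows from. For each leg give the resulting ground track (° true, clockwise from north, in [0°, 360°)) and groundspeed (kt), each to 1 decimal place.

Leg 1: heading 85.4°; drift -17.7° → track 67.7°, groundspeed 143.8 kt
Leg 2: heading 269.2°; drift +27.9° → track 297.1°, groundspeed 96.9 kt
Leg 3: heading 2.6°; drift +7.8° → track 10.4°, groundspeed 158.1 kt
Leg 4: heading 117.4°; drift -25.1° → track 92.3°, groundspeed 121.2 kt

Leg 1: track=67.7°, groundspeed=143.8 kt
Leg 2: track=297.1°, groundspeed=96.9 kt
Leg 3: track=10.4°, groundspeed=158.1 kt
Leg 4: track=92.3°, groundspeed=121.2 kt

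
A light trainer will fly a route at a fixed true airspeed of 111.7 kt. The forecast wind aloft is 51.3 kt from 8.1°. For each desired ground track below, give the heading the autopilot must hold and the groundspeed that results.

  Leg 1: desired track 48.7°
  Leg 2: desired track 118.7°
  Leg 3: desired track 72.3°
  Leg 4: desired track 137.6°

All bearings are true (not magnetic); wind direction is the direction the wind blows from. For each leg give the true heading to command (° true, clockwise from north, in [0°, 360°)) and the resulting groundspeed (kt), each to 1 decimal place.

Leg 1: desired track 48.7°; wind correction -17.4° → command heading 31.3°, groundspeed 67.6 kt
Leg 2: desired track 118.7°; wind correction -25.5° → command heading 93.2°, groundspeed 118.9 kt
Leg 3: desired track 72.3°; wind correction -24.4° → command heading 47.9°, groundspeed 79.4 kt
Leg 4: desired track 137.6°; wind correction -20.8° → command heading 116.8°, groundspeed 137.1 kt

Leg 1: heading=31.3°, groundspeed=67.6 kt
Leg 2: heading=93.2°, groundspeed=118.9 kt
Leg 3: heading=47.9°, groundspeed=79.4 kt
Leg 4: heading=116.8°, groundspeed=137.1 kt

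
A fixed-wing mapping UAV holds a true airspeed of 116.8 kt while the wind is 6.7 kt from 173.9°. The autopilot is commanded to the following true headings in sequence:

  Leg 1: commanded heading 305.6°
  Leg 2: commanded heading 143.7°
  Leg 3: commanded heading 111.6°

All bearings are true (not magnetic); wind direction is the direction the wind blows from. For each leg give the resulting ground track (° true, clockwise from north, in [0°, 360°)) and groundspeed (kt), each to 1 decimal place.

Leg 1: track=308.0°, groundspeed=121.4 kt
Leg 2: track=142.0°, groundspeed=111.1 kt
Leg 3: track=108.6°, groundspeed=113.8 kt

Leg 1: heading 305.6°; drift +2.4° → track 308.0°, groundspeed 121.4 kt
Leg 2: heading 143.7°; drift -1.7° → track 142.0°, groundspeed 111.1 kt
Leg 3: heading 111.6°; drift -3.0° → track 108.6°, groundspeed 113.8 kt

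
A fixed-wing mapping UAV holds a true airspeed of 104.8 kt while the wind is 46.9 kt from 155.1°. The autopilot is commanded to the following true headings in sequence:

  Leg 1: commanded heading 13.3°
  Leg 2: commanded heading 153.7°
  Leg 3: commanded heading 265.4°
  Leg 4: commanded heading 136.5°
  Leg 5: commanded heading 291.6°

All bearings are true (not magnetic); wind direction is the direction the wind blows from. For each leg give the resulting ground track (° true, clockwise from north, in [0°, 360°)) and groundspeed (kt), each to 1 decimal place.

Leg 1: heading 13.3°; drift -11.6° → track 1.7°, groundspeed 144.6 kt
Leg 2: heading 153.7°; drift -1.1° → track 152.6°, groundspeed 57.9 kt
Leg 3: heading 265.4°; drift +20.0° → track 285.4°, groundspeed 128.8 kt
Leg 4: heading 136.5°; drift -13.9° → track 122.6°, groundspeed 62.2 kt
Leg 5: heading 291.6°; drift +13.1° → track 304.7°, groundspeed 142.5 kt

Leg 1: track=1.7°, groundspeed=144.6 kt
Leg 2: track=152.6°, groundspeed=57.9 kt
Leg 3: track=285.4°, groundspeed=128.8 kt
Leg 4: track=122.6°, groundspeed=62.2 kt
Leg 5: track=304.7°, groundspeed=142.5 kt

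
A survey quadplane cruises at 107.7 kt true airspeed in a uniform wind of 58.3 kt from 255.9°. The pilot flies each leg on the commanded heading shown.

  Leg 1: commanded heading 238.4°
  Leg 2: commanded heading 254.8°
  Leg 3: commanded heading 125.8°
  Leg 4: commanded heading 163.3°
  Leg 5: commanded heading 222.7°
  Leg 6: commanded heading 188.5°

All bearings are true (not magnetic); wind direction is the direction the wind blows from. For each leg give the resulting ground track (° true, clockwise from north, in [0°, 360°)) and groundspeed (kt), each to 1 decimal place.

Leg 1: heading 238.4°; drift -18.6° → track 219.8°, groundspeed 55.0 kt
Leg 2: heading 254.8°; drift -1.3° → track 253.5°, groundspeed 49.4 kt
Leg 3: heading 125.8°; drift -17.1° → track 108.7°, groundspeed 151.9 kt
Leg 4: heading 163.3°; drift -27.8° → track 135.5°, groundspeed 124.8 kt
Leg 5: heading 222.7°; drift -28.5° → track 194.2°, groundspeed 67.0 kt
Leg 6: heading 188.5°; drift -32.3° → track 156.2°, groundspeed 100.9 kt

Leg 1: track=219.8°, groundspeed=55.0 kt
Leg 2: track=253.5°, groundspeed=49.4 kt
Leg 3: track=108.7°, groundspeed=151.9 kt
Leg 4: track=135.5°, groundspeed=124.8 kt
Leg 5: track=194.2°, groundspeed=67.0 kt
Leg 6: track=156.2°, groundspeed=100.9 kt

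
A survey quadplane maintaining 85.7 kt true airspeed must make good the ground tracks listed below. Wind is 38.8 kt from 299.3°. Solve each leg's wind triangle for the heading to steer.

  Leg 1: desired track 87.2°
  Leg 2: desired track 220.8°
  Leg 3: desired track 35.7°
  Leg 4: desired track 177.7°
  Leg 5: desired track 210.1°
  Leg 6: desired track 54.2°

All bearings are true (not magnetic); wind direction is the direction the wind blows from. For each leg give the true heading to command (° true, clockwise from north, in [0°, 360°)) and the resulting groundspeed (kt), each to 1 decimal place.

Leg 1: heading=73.3°, groundspeed=116.1 kt
Leg 2: heading=247.1°, groundspeed=69.1 kt
Leg 3: heading=9.0°, groundspeed=80.9 kt
Leg 4: heading=200.4°, groundspeed=99.4 kt
Leg 5: heading=237.0°, groundspeed=75.9 kt
Leg 6: heading=30.0°, groundspeed=94.5 kt

Leg 1: desired track 87.2°; wind correction -13.9° → command heading 73.3°, groundspeed 116.1 kt
Leg 2: desired track 220.8°; wind correction +26.3° → command heading 247.1°, groundspeed 69.1 kt
Leg 3: desired track 35.7°; wind correction -26.7° → command heading 9.0°, groundspeed 80.9 kt
Leg 4: desired track 177.7°; wind correction +22.7° → command heading 200.4°, groundspeed 99.4 kt
Leg 5: desired track 210.1°; wind correction +26.9° → command heading 237.0°, groundspeed 75.9 kt
Leg 6: desired track 54.2°; wind correction -24.2° → command heading 30.0°, groundspeed 94.5 kt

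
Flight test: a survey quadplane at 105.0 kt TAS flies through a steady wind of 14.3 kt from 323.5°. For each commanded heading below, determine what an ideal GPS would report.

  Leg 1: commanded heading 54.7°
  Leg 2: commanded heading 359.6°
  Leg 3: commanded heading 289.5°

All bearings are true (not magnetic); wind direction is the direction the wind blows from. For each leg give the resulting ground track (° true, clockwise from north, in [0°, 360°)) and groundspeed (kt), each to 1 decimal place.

Leg 1: heading 54.7°; drift +7.7° → track 62.4°, groundspeed 106.3 kt
Leg 2: heading 359.6°; drift +5.2° → track 4.8°, groundspeed 93.8 kt
Leg 3: heading 289.5°; drift -4.9° → track 284.6°, groundspeed 93.5 kt

Leg 1: track=62.4°, groundspeed=106.3 kt
Leg 2: track=4.8°, groundspeed=93.8 kt
Leg 3: track=284.6°, groundspeed=93.5 kt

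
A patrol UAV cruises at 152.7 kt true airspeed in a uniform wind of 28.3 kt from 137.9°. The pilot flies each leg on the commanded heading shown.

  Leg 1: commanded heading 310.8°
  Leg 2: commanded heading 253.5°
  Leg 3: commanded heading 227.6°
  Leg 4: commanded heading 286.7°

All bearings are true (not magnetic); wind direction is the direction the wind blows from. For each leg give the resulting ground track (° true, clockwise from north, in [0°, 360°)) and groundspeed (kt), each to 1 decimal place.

Leg 1: heading 310.8°; drift +1.1° → track 311.9°, groundspeed 180.8 kt
Leg 2: heading 253.5°; drift +8.8° → track 262.3°, groundspeed 166.9 kt
Leg 3: heading 227.6°; drift +10.5° → track 238.1°, groundspeed 155.2 kt
Leg 4: heading 286.7°; drift +4.7° → track 291.4°, groundspeed 177.5 kt

Leg 1: track=311.9°, groundspeed=180.8 kt
Leg 2: track=262.3°, groundspeed=166.9 kt
Leg 3: track=238.1°, groundspeed=155.2 kt
Leg 4: track=291.4°, groundspeed=177.5 kt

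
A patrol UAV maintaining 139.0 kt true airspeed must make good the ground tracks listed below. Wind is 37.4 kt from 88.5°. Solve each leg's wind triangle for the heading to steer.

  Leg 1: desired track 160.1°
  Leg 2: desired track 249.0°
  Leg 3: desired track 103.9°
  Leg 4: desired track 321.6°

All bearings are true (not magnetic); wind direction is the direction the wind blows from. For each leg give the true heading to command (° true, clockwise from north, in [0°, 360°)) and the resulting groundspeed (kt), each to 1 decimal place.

Leg 1: heading=145.3°, groundspeed=122.6 kt
Leg 2: heading=243.8°, groundspeed=173.7 kt
Leg 3: heading=99.8°, groundspeed=102.6 kt
Leg 4: heading=334.0°, groundspeed=158.2 kt

Leg 1: desired track 160.1°; wind correction -14.8° → command heading 145.3°, groundspeed 122.6 kt
Leg 2: desired track 249.0°; wind correction -5.2° → command heading 243.8°, groundspeed 173.7 kt
Leg 3: desired track 103.9°; wind correction -4.1° → command heading 99.8°, groundspeed 102.6 kt
Leg 4: desired track 321.6°; wind correction +12.4° → command heading 334.0°, groundspeed 158.2 kt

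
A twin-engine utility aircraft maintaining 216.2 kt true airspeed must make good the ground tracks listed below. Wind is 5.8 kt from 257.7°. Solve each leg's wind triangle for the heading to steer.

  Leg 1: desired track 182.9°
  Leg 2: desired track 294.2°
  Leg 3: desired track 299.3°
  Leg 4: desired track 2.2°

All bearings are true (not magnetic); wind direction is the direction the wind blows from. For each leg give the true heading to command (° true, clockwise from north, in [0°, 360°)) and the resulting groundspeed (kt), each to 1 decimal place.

Leg 1: desired track 182.9°; wind correction +1.5° → command heading 184.4°, groundspeed 214.6 kt
Leg 2: desired track 294.2°; wind correction -0.9° → command heading 293.3°, groundspeed 211.5 kt
Leg 3: desired track 299.3°; wind correction -1.0° → command heading 298.3°, groundspeed 211.8 kt
Leg 4: desired track 2.2°; wind correction -1.5° → command heading 0.7°, groundspeed 217.6 kt

Leg 1: heading=184.4°, groundspeed=214.6 kt
Leg 2: heading=293.3°, groundspeed=211.5 kt
Leg 3: heading=298.3°, groundspeed=211.8 kt
Leg 4: heading=0.7°, groundspeed=217.6 kt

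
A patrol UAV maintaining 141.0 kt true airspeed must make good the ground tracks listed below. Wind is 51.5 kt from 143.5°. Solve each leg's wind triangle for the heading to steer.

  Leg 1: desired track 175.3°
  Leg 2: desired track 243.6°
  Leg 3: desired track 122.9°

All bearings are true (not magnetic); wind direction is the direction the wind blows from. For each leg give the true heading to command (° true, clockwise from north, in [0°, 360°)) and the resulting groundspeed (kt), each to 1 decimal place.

Leg 1: heading=164.2°, groundspeed=94.6 kt
Leg 2: heading=222.5°, groundspeed=140.6 kt
Leg 3: heading=130.3°, groundspeed=91.6 kt

Leg 1: desired track 175.3°; wind correction -11.1° → command heading 164.2°, groundspeed 94.6 kt
Leg 2: desired track 243.6°; wind correction -21.1° → command heading 222.5°, groundspeed 140.6 kt
Leg 3: desired track 122.9°; wind correction +7.4° → command heading 130.3°, groundspeed 91.6 kt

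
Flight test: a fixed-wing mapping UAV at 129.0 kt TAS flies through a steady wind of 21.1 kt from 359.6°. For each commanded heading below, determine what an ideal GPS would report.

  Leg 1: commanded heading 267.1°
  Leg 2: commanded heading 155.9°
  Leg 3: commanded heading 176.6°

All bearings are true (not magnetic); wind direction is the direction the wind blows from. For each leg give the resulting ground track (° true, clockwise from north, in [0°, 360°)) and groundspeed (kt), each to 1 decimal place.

Leg 1: track=257.9°, groundspeed=131.6 kt
Leg 2: track=159.2°, groundspeed=148.6 kt
Leg 3: track=177.0°, groundspeed=150.1 kt

Leg 1: heading 267.1°; drift -9.2° → track 257.9°, groundspeed 131.6 kt
Leg 2: heading 155.9°; drift +3.3° → track 159.2°, groundspeed 148.6 kt
Leg 3: heading 176.6°; drift +0.4° → track 177.0°, groundspeed 150.1 kt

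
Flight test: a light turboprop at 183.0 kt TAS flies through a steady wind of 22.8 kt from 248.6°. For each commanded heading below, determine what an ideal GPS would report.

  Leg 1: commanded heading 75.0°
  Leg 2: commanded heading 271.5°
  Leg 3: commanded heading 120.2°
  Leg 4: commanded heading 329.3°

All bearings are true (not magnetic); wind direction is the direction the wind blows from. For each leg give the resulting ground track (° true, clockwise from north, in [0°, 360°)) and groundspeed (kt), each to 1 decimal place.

Leg 1: track=74.3°, groundspeed=205.7 kt
Leg 2: track=274.6°, groundspeed=162.2 kt
Leg 3: track=115.0°, groundspeed=198.0 kt
Leg 4: track=336.5°, groundspeed=180.7 kt

Leg 1: heading 75.0°; drift -0.7° → track 74.3°, groundspeed 205.7 kt
Leg 2: heading 271.5°; drift +3.1° → track 274.6°, groundspeed 162.2 kt
Leg 3: heading 120.2°; drift -5.2° → track 115.0°, groundspeed 198.0 kt
Leg 4: heading 329.3°; drift +7.2° → track 336.5°, groundspeed 180.7 kt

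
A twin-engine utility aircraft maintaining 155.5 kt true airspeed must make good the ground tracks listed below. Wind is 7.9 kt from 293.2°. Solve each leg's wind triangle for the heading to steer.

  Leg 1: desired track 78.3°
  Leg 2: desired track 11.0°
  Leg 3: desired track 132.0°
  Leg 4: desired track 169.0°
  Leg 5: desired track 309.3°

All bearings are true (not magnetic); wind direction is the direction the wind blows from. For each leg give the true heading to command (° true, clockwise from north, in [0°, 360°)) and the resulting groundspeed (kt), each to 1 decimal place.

Leg 1: heading=76.6°, groundspeed=161.9 kt
Leg 2: heading=8.2°, groundspeed=153.6 kt
Leg 3: heading=132.9°, groundspeed=163.0 kt
Leg 4: heading=171.4°, groundspeed=159.8 kt
Leg 5: heading=308.5°, groundspeed=147.9 kt

Leg 1: desired track 78.3°; wind correction -1.7° → command heading 76.6°, groundspeed 161.9 kt
Leg 2: desired track 11.0°; wind correction -2.8° → command heading 8.2°, groundspeed 153.6 kt
Leg 3: desired track 132.0°; wind correction +0.9° → command heading 132.9°, groundspeed 163.0 kt
Leg 4: desired track 169.0°; wind correction +2.4° → command heading 171.4°, groundspeed 159.8 kt
Leg 5: desired track 309.3°; wind correction -0.8° → command heading 308.5°, groundspeed 147.9 kt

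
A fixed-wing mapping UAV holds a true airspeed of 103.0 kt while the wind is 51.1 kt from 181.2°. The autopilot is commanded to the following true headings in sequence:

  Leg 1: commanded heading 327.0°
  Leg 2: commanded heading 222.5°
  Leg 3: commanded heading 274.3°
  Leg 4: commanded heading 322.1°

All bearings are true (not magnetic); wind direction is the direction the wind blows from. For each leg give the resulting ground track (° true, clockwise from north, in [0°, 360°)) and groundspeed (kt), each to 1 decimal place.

Leg 1: track=338.2°, groundspeed=148.1 kt
Leg 2: track=250.1°, groundspeed=72.9 kt
Leg 3: track=300.1°, groundspeed=117.4 kt
Leg 4: track=334.8°, groundspeed=146.3 kt

Leg 1: heading 327.0°; drift +11.2° → track 338.2°, groundspeed 148.1 kt
Leg 2: heading 222.5°; drift +27.6° → track 250.1°, groundspeed 72.9 kt
Leg 3: heading 274.3°; drift +25.8° → track 300.1°, groundspeed 117.4 kt
Leg 4: heading 322.1°; drift +12.7° → track 334.8°, groundspeed 146.3 kt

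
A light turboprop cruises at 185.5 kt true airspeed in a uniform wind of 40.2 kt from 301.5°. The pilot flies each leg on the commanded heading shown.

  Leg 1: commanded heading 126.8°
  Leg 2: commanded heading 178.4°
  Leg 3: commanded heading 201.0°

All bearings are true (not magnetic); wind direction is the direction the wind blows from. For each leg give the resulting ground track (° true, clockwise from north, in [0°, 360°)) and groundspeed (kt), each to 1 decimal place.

Leg 1: track=125.9°, groundspeed=225.6 kt
Leg 2: track=169.2°, groundspeed=210.2 kt
Leg 3: track=189.4°, groundspeed=196.8 kt

Leg 1: heading 126.8°; drift -0.9° → track 125.9°, groundspeed 225.6 kt
Leg 2: heading 178.4°; drift -9.2° → track 169.2°, groundspeed 210.2 kt
Leg 3: heading 201.0°; drift -11.6° → track 189.4°, groundspeed 196.8 kt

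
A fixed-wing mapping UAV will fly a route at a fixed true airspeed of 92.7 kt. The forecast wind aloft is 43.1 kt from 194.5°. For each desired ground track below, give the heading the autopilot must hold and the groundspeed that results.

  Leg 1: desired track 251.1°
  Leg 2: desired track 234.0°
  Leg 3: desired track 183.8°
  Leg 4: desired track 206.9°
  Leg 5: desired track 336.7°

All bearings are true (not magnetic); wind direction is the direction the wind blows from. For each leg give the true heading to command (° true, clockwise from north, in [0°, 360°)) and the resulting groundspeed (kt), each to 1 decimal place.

Leg 1: heading=228.3°, groundspeed=61.7 kt
Leg 2: heading=216.8°, groundspeed=55.3 kt
Leg 3: heading=188.8°, groundspeed=50.0 kt
Leg 4: heading=201.2°, groundspeed=50.1 kt
Leg 5: heading=320.1°, groundspeed=122.9 kt

Leg 1: desired track 251.1°; wind correction -22.8° → command heading 228.3°, groundspeed 61.7 kt
Leg 2: desired track 234.0°; wind correction -17.2° → command heading 216.8°, groundspeed 55.3 kt
Leg 3: desired track 183.8°; wind correction +5.0° → command heading 188.8°, groundspeed 50.0 kt
Leg 4: desired track 206.9°; wind correction -5.7° → command heading 201.2°, groundspeed 50.1 kt
Leg 5: desired track 336.7°; wind correction -16.6° → command heading 320.1°, groundspeed 122.9 kt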